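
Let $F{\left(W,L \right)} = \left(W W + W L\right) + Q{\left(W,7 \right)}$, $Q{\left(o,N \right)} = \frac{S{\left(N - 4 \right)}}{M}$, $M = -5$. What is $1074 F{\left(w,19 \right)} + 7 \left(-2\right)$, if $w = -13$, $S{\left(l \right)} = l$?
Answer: $- \frac{422152}{5} \approx -84430.0$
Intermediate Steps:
$Q{\left(o,N \right)} = \frac{4}{5} - \frac{N}{5}$ ($Q{\left(o,N \right)} = \frac{N - 4}{-5} = \left(-4 + N\right) \left(- \frac{1}{5}\right) = \frac{4}{5} - \frac{N}{5}$)
$F{\left(W,L \right)} = - \frac{3}{5} + W^{2} + L W$ ($F{\left(W,L \right)} = \left(W W + W L\right) + \left(\frac{4}{5} - \frac{7}{5}\right) = \left(W^{2} + L W\right) + \left(\frac{4}{5} - \frac{7}{5}\right) = \left(W^{2} + L W\right) - \frac{3}{5} = - \frac{3}{5} + W^{2} + L W$)
$1074 F{\left(w,19 \right)} + 7 \left(-2\right) = 1074 \left(- \frac{3}{5} + \left(-13\right)^{2} + 19 \left(-13\right)\right) + 7 \left(-2\right) = 1074 \left(- \frac{3}{5} + 169 - 247\right) - 14 = 1074 \left(- \frac{393}{5}\right) - 14 = - \frac{422082}{5} - 14 = - \frac{422152}{5}$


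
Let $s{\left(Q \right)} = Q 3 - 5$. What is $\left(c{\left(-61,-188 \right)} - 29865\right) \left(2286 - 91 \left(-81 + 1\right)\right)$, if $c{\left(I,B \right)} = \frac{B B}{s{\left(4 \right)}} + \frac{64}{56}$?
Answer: $- \frac{1661642898}{7} \approx -2.3738 \cdot 10^{8}$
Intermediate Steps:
$s{\left(Q \right)} = -5 + 3 Q$ ($s{\left(Q \right)} = 3 Q - 5 = -5 + 3 Q$)
$c{\left(I,B \right)} = \frac{8}{7} + \frac{B^{2}}{7}$ ($c{\left(I,B \right)} = \frac{B B}{-5 + 3 \cdot 4} + \frac{64}{56} = \frac{B^{2}}{-5 + 12} + 64 \cdot \frac{1}{56} = \frac{B^{2}}{7} + \frac{8}{7} = \frac{8}{7} + \frac{B^{2}}{7}$)
$\left(c{\left(-61,-188 \right)} - 29865\right) \left(2286 - 91 \left(-81 + 1\right)\right) = \left(\left(\frac{8}{7} + \frac{\left(-188\right)^{2}}{7}\right) - 29865\right) \left(2286 - 91 \left(-81 + 1\right)\right) = \left(\left(\frac{8}{7} + \frac{1}{7} \cdot 35344\right) - 29865\right) \left(2286 - -7280\right) = \left(\left(\frac{8}{7} + \frac{35344}{7}\right) - 29865\right) \left(2286 + 7280\right) = \left(\frac{35352}{7} - 29865\right) 9566 = \left(- \frac{173703}{7}\right) 9566 = - \frac{1661642898}{7}$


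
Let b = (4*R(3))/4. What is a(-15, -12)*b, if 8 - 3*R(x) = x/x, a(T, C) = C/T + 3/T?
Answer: 7/5 ≈ 1.4000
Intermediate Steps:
a(T, C) = 3/T + C/T
R(x) = 7/3 (R(x) = 8/3 - x/(3*x) = 8/3 - ⅓*1 = 8/3 - ⅓ = 7/3)
b = 7/3 (b = (4*(7/3))/4 = (28/3)*(¼) = 7/3 ≈ 2.3333)
a(-15, -12)*b = ((3 - 12)/(-15))*(7/3) = -1/15*(-9)*(7/3) = (⅗)*(7/3) = 7/5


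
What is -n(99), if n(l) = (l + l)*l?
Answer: -19602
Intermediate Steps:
n(l) = 2*l**2 (n(l) = (2*l)*l = 2*l**2)
-n(99) = -2*99**2 = -2*9801 = -1*19602 = -19602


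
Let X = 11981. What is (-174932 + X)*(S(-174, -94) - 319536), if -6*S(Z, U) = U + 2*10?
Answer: 52066701007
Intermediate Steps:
S(Z, U) = -10/3 - U/6 (S(Z, U) = -(U + 2*10)/6 = -(U + 20)/6 = -(20 + U)/6 = -10/3 - U/6)
(-174932 + X)*(S(-174, -94) - 319536) = (-174932 + 11981)*((-10/3 - ⅙*(-94)) - 319536) = -162951*((-10/3 + 47/3) - 319536) = -162951*(37/3 - 319536) = -162951*(-958571/3) = 52066701007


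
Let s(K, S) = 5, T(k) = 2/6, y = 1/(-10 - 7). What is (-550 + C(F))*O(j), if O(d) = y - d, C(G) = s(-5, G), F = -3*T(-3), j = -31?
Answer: -286670/17 ≈ -16863.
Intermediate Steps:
y = -1/17 (y = 1/(-17) = -1/17 ≈ -0.058824)
T(k) = ⅓ (T(k) = 2*(⅙) = ⅓)
F = -1 (F = -3*⅓ = -1)
C(G) = 5
O(d) = -1/17 - d
(-550 + C(F))*O(j) = (-550 + 5)*(-1/17 - 1*(-31)) = -545*(-1/17 + 31) = -545*526/17 = -286670/17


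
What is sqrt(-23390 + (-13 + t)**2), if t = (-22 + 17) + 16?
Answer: I*sqrt(23386) ≈ 152.92*I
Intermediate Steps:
t = 11 (t = -5 + 16 = 11)
sqrt(-23390 + (-13 + t)**2) = sqrt(-23390 + (-13 + 11)**2) = sqrt(-23390 + (-2)**2) = sqrt(-23390 + 4) = sqrt(-23386) = I*sqrt(23386)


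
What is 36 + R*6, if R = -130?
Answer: -744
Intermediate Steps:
36 + R*6 = 36 - 130*6 = 36 - 780 = -744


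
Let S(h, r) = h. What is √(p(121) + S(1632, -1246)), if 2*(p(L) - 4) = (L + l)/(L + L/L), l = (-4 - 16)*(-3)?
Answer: √24361265/122 ≈ 40.457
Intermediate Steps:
l = 60 (l = -20*(-3) = 60)
p(L) = 4 + (60 + L)/(2*(1 + L)) (p(L) = 4 + ((L + 60)/(L + L/L))/2 = 4 + ((60 + L)/(L + 1))/2 = 4 + ((60 + L)/(1 + L))/2 = 4 + (60 + L)/(2*(1 + L)))
√(p(121) + S(1632, -1246)) = √((68 + 9*121)/(2*(1 + 121)) + 1632) = √((½)*(68 + 1089)/122 + 1632) = √((½)*(1/122)*1157 + 1632) = √(1157/244 + 1632) = √(399365/244) = √24361265/122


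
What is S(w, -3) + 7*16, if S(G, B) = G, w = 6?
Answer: 118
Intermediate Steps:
S(w, -3) + 7*16 = 6 + 7*16 = 6 + 112 = 118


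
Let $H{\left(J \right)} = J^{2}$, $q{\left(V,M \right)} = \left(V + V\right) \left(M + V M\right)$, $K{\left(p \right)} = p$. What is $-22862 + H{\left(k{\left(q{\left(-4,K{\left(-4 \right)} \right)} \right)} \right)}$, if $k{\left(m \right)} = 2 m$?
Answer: $14002$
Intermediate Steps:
$q{\left(V,M \right)} = 2 V \left(M + M V\right)$
$-22862 + H{\left(k{\left(q{\left(-4,K{\left(-4 \right)} \right)} \right)} \right)} = -22862 + \left(2 \cdot 2 \left(-4\right) \left(-4\right) \left(1 - 4\right)\right)^{2} = -22862 + \left(2 \cdot 2 \left(-4\right) \left(-4\right) \left(-3\right)\right)^{2} = -22862 + \left(2 \left(-96\right)\right)^{2} = -22862 + \left(-192\right)^{2} = -22862 + 36864 = 14002$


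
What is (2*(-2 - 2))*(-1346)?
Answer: 10768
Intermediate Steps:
(2*(-2 - 2))*(-1346) = (2*(-4))*(-1346) = -8*(-1346) = 10768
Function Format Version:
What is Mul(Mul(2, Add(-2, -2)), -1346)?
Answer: 10768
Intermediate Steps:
Mul(Mul(2, Add(-2, -2)), -1346) = Mul(Mul(2, -4), -1346) = Mul(-8, -1346) = 10768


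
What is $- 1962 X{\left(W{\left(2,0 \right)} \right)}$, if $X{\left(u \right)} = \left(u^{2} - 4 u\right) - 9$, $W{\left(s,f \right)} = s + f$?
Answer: $25506$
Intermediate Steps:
$W{\left(s,f \right)} = f + s$
$X{\left(u \right)} = -9 + u^{2} - 4 u$
$- 1962 X{\left(W{\left(2,0 \right)} \right)} = - 1962 \left(-9 + \left(0 + 2\right)^{2} - 4 \left(0 + 2\right)\right) = - 1962 \left(-9 + 2^{2} - 8\right) = - 1962 \left(-9 + 4 - 8\right) = \left(-1962\right) \left(-13\right) = 25506$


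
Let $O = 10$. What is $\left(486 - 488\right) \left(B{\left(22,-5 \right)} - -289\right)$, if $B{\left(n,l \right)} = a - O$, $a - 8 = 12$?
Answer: $-598$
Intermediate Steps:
$a = 20$ ($a = 8 + 12 = 20$)
$B{\left(n,l \right)} = 10$ ($B{\left(n,l \right)} = 20 - 10 = 10$)
$\left(486 - 488\right) \left(B{\left(22,-5 \right)} - -289\right) = \left(486 - 488\right) \left(10 - -289\right) = - 2 \left(10 + 289\right) = \left(-2\right) 299 = -598$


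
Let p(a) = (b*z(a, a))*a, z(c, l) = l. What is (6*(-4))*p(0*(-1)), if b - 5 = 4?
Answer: 0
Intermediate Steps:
b = 9 (b = 5 + 4 = 9)
p(a) = 9*a² (p(a) = (9*a)*a = 9*a²)
(6*(-4))*p(0*(-1)) = (6*(-4))*(9*(0*(-1))²) = -216*0² = -216*0 = -24*0 = 0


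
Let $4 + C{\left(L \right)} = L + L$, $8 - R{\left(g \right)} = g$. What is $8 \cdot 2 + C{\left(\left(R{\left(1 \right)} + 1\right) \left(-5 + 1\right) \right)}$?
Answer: $-52$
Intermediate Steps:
$R{\left(g \right)} = 8 - g$
$C{\left(L \right)} = -4 + 2 L$ ($C{\left(L \right)} = -4 + \left(L + L\right) = -4 + 2 L$)
$8 \cdot 2 + C{\left(\left(R{\left(1 \right)} + 1\right) \left(-5 + 1\right) \right)} = 8 \cdot 2 + \left(-4 + 2 \left(\left(8 - 1\right) + 1\right) \left(-5 + 1\right)\right) = 16 + \left(-4 + 2 \left(\left(8 - 1\right) + 1\right) \left(-4\right)\right) = 16 + \left(-4 + 2 \left(7 + 1\right) \left(-4\right)\right) = 16 + \left(-4 + 2 \cdot 8 \left(-4\right)\right) = 16 + \left(-4 + 2 \left(-32\right)\right) = 16 - 68 = -52$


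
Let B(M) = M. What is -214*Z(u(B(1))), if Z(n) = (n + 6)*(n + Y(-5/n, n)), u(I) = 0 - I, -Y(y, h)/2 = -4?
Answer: -7490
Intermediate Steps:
Y(y, h) = 8 (Y(y, h) = -2*(-4) = 8)
u(I) = -I
Z(n) = (6 + n)*(8 + n) (Z(n) = (n + 6)*(n + 8) = (6 + n)*(8 + n))
-214*Z(u(B(1))) = -214*(48 + (-1*1)**2 + 14*(-1*1)) = -214*(48 + (-1)**2 + 14*(-1)) = -214*(48 + 1 - 14) = -214*35 = -7490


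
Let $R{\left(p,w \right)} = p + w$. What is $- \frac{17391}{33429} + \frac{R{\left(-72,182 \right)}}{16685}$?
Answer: $- \frac{1736313}{3380381} \approx -0.51364$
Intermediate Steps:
$- \frac{17391}{33429} + \frac{R{\left(-72,182 \right)}}{16685} = - \frac{17391}{33429} + \frac{-72 + 182}{16685} = \left(-17391\right) \frac{1}{33429} + 110 \cdot \frac{1}{16685} = - \frac{527}{1013} + \frac{22}{3337} = - \frac{1736313}{3380381}$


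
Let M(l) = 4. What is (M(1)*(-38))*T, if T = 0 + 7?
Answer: -1064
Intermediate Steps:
T = 7
(M(1)*(-38))*T = (4*(-38))*7 = -152*7 = -1064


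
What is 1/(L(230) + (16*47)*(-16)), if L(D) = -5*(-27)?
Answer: -1/11897 ≈ -8.4055e-5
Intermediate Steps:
L(D) = 135
1/(L(230) + (16*47)*(-16)) = 1/(135 + (16*47)*(-16)) = 1/(135 + 752*(-16)) = 1/(135 - 12032) = 1/(-11897) = -1/11897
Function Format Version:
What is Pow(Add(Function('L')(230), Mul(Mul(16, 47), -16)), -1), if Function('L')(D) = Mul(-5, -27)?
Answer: Rational(-1, 11897) ≈ -8.4055e-5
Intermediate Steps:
Function('L')(D) = 135
Pow(Add(Function('L')(230), Mul(Mul(16, 47), -16)), -1) = Pow(Add(135, Mul(Mul(16, 47), -16)), -1) = Pow(Add(135, Mul(752, -16)), -1) = Pow(Add(135, -12032), -1) = Pow(-11897, -1) = Rational(-1, 11897)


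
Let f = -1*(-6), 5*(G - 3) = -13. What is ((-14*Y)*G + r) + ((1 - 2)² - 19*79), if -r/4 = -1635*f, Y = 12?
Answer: 188364/5 ≈ 37673.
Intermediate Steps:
G = ⅖ (G = 3 + (⅕)*(-13) = 3 - 13/5 = ⅖ ≈ 0.40000)
f = 6
r = 39240 (r = -(-6540)*6 = -4*(-9810) = 39240)
((-14*Y)*G + r) + ((1 - 2)² - 19*79) = (-14*12*(⅖) + 39240) + ((1 - 2)² - 19*79) = (-168*⅖ + 39240) + ((-1)² - 1501) = (-336/5 + 39240) + (1 - 1501) = 195864/5 - 1500 = 188364/5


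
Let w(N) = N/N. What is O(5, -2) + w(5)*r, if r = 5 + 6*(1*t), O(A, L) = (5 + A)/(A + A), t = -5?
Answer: -24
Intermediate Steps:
O(A, L) = (5 + A)/(2*A) (O(A, L) = (5 + A)/((2*A)) = (5 + A)*(1/(2*A)) = (5 + A)/(2*A))
w(N) = 1
r = -25 (r = 5 + 6*(1*(-5)) = 5 + 6*(-5) = 5 - 30 = -25)
O(5, -2) + w(5)*r = (1/2)*(5 + 5)/5 + 1*(-25) = (1/2)*(1/5)*10 - 25 = 1 - 25 = -24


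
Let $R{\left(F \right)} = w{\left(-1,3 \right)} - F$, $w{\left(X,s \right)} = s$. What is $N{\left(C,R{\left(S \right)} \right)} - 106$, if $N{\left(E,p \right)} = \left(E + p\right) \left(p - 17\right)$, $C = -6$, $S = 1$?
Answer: $-46$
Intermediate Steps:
$R{\left(F \right)} = 3 - F$
$N{\left(E,p \right)} = \left(-17 + p\right) \left(E + p\right)$ ($N{\left(E,p \right)} = \left(E + p\right) \left(-17 + p\right) = \left(-17 + p\right) \left(E + p\right)$)
$N{\left(C,R{\left(S \right)} \right)} - 106 = \left(\left(3 - 1\right)^{2} - -102 - 17 \left(3 - 1\right) - 6 \left(3 - 1\right)\right) - 106 = \left(\left(3 - 1\right)^{2} + 102 - 17 \left(3 - 1\right) - 6 \left(3 - 1\right)\right) - 106 = \left(2^{2} + 102 - 34 - 12\right) - 106 = \left(4 + 102 - 34 - 12\right) - 106 = 60 - 106 = -46$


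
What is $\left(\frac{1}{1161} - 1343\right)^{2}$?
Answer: $\frac{2431173245284}{1347921} \approx 1.8036 \cdot 10^{6}$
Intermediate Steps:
$\left(\frac{1}{1161} - 1343\right)^{2} = \left(- \frac{1559222}{1161}\right)^{2} = \frac{2431173245284}{1347921}$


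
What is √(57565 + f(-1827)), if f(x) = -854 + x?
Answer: 2*√13721 ≈ 234.27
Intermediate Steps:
√(57565 + f(-1827)) = √(57565 + (-854 - 1827)) = √(57565 - 2681) = √54884 = 2*√13721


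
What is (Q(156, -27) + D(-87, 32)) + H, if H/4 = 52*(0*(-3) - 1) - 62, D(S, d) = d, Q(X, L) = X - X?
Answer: -424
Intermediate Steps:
Q(X, L) = 0
H = -456 (H = 4*(52*(0*(-3) - 1) - 62) = 4*(52*(0 - 1) - 62) = 4*(52*(-1) - 62) = 4*(-52 - 62) = 4*(-114) = -456)
(Q(156, -27) + D(-87, 32)) + H = (0 + 32) - 456 = 32 - 456 = -424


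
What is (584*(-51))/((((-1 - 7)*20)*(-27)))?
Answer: -1241/180 ≈ -6.8944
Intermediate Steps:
(584*(-51))/((((-1 - 7)*20)*(-27))) = -29784/(-8*20*(-27)) = -29784/((-160*(-27))) = -29784/4320 = -29784*1/4320 = -1241/180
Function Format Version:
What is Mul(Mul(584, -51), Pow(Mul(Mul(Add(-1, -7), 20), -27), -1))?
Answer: Rational(-1241, 180) ≈ -6.8944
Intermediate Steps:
Mul(Mul(584, -51), Pow(Mul(Mul(Add(-1, -7), 20), -27), -1)) = Mul(-29784, Pow(Mul(Mul(-8, 20), -27), -1)) = Mul(-29784, Pow(Mul(-160, -27), -1)) = Mul(-29784, Pow(4320, -1)) = Mul(-29784, Rational(1, 4320)) = Rational(-1241, 180)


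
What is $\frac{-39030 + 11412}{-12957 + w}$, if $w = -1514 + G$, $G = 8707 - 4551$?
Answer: $\frac{27618}{10315} \approx 2.6775$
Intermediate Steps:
$G = 4156$
$w = 2642$ ($w = -1514 + 4156 = 2642$)
$\frac{-39030 + 11412}{-12957 + w} = \frac{-39030 + 11412}{-12957 + 2642} = - \frac{27618}{-10315} = \left(-27618\right) \left(- \frac{1}{10315}\right) = \frac{27618}{10315}$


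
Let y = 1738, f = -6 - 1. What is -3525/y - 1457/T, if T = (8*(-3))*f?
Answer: -1562233/145992 ≈ -10.701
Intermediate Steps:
f = -7
T = 168 (T = (8*(-3))*(-7) = -24*(-7) = 168)
-3525/y - 1457/T = -3525/1738 - 1457/168 = -1562233/145992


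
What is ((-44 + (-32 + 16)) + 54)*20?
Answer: -120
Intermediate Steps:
((-44 + (-32 + 16)) + 54)*20 = ((-44 - 16) + 54)*20 = (-60 + 54)*20 = -6*20 = -120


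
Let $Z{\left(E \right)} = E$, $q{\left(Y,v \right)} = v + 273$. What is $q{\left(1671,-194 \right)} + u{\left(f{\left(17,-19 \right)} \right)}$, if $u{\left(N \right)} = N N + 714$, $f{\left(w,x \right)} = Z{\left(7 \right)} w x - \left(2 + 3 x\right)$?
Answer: $4867229$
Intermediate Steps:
$q{\left(Y,v \right)} = 273 + v$
$f{\left(w,x \right)} = -2 - 3 x + 7 w x$ ($f{\left(w,x \right)} = 7 w x - \left(2 + 3 x\right) = -2 - 3 x + 7 w x$)
$u{\left(N \right)} = 714 + N^{2}$ ($u{\left(N \right)} = N^{2} + 714 = 714 + N^{2}$)
$q{\left(1671,-194 \right)} + u{\left(f{\left(17,-19 \right)} \right)} = \left(273 - 194\right) + \left(714 + \left(-2 - -57 + 7 \cdot 17 \left(-19\right)\right)^{2}\right) = 79 + \left(714 + \left(-2 + 57 - 2261\right)^{2}\right) = 79 + \left(714 + \left(-2206\right)^{2}\right) = 79 + \left(714 + 4866436\right) = 79 + 4867150 = 4867229$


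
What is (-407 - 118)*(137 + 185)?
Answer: -169050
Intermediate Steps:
(-407 - 118)*(137 + 185) = -525*322 = -169050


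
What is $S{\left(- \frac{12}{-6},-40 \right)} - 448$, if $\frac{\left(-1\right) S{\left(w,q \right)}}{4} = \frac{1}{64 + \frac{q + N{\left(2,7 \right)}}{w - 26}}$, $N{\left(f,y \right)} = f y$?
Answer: $- \frac{349936}{781} \approx -448.06$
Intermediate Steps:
$S{\left(w,q \right)} = - \frac{4}{64 + \frac{14 + q}{-26 + w}}$ ($S{\left(w,q \right)} = - \frac{4}{64 + \frac{q + 2 \cdot 7}{w - 26}} = - \frac{4}{64 + \frac{q + 14}{-26 + w}} = - \frac{4}{64 + \frac{14 + q}{-26 + w}}$)
$S{\left(- \frac{12}{-6},-40 \right)} - 448 = \frac{4 \left(26 - - \frac{12}{-6}\right)}{-1650 - 40 + 64 \left(- \frac{12}{-6}\right)} - 448 = \frac{4 \left(26 - \left(-12\right) \left(- \frac{1}{6}\right)\right)}{-1650 - 40 + 64 \left(\left(-12\right) \left(- \frac{1}{6}\right)\right)} - 448 = \frac{4 \left(26 - 2\right)}{-1650 - 40 + 64 \cdot 2} - 448 = \frac{4 \left(26 - 2\right)}{-1650 - 40 + 128} - 448 = 4 \frac{1}{-1562} \cdot 24 - 448 = 4 \left(- \frac{1}{1562}\right) 24 - 448 = - \frac{48}{781} - 448 = - \frac{349936}{781}$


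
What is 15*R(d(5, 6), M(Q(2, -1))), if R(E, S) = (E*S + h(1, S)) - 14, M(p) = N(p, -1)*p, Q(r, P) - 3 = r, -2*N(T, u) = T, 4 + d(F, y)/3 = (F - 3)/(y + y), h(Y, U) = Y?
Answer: 7845/4 ≈ 1961.3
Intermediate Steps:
d(F, y) = -12 + 3*(-3 + F)/(2*y) (d(F, y) = -12 + 3*((F - 3)/(y + y)) = -12 + 3*((-3 + F)/((2*y))) = -12 + 3*((-3 + F)*(1/(2*y))) = -12 + 3*((-3 + F)/(2*y)) = -12 + 3*(-3 + F)/(2*y))
N(T, u) = -T/2
Q(r, P) = 3 + r
M(p) = -p**2/2 (M(p) = (-p/2)*p = -p**2/2)
R(E, S) = -13 + E*S (R(E, S) = (E*S + 1) - 14 = (1 + E*S) - 14 = -13 + E*S)
15*R(d(5, 6), M(Q(2, -1))) = 15*(-13 + ((3/2)*(-3 + 5 - 8*6)/6)*(-(3 + 2)**2/2)) = 15*(-13 + ((3/2)*(1/6)*(-3 + 5 - 48))*(-1/2*5**2)) = 15*(-13 + ((3/2)*(1/6)*(-46))*(-1/2*25)) = 15*(-13 - 23/2*(-25/2)) = 15*(-13 + 575/4) = 15*(523/4) = 7845/4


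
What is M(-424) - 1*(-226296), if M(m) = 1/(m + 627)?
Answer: 45938089/203 ≈ 2.2630e+5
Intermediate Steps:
M(m) = 1/(627 + m)
M(-424) - 1*(-226296) = 1/(627 - 424) - 1*(-226296) = 1/203 + 226296 = 45938089/203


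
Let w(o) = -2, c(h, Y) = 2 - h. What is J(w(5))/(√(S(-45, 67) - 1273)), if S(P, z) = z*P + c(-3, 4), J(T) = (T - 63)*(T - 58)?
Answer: -3900*I*√4283/4283 ≈ -59.592*I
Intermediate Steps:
J(T) = (-63 + T)*(-58 + T)
S(P, z) = 5 + P*z (S(P, z) = z*P + (2 - 1*(-3)) = P*z + (2 + 3) = P*z + 5 = 5 + P*z)
J(w(5))/(√(S(-45, 67) - 1273)) = (3654 + (-2)² - 121*(-2))/(√((5 - 45*67) - 1273)) = (3654 + 4 + 242)/(√((5 - 3015) - 1273)) = 3900/(√(-3010 - 1273)) = 3900/(√(-4283)) = 3900/((I*√4283)) = 3900*(-I*√4283/4283) = -3900*I*√4283/4283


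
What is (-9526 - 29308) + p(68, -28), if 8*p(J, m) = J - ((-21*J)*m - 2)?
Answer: -175293/4 ≈ -43823.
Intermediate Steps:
p(J, m) = ¼ + J/8 + 21*J*m/8 (p(J, m) = (J - ((-21*J)*m - 2))/8 = (J - (-21*J*m - 2))/8 = (J - (-2 - 21*J*m))/8 = (J + (2 + 21*J*m))/8 = (2 + J + 21*J*m)/8 = ¼ + J/8 + 21*J*m/8)
(-9526 - 29308) + p(68, -28) = (-9526 - 29308) + (¼ + (⅛)*68 + (21/8)*68*(-28)) = -38834 + (¼ + 17/2 - 4998) = -38834 - 19957/4 = -175293/4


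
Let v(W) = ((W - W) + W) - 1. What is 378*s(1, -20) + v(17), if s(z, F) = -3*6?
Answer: -6788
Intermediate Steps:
s(z, F) = -18
v(W) = -1 + W (v(W) = (0 + W) - 1 = W - 1 = -1 + W)
378*s(1, -20) + v(17) = 378*(-18) + (-1 + 17) = -6804 + 16 = -6788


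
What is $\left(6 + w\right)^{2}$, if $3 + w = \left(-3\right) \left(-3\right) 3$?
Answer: $900$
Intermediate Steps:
$w = 24$ ($w = -3 + \left(-3\right) \left(-3\right) 3 = -3 + 9 \cdot 3 = -3 + 27 = 24$)
$\left(6 + w\right)^{2} = \left(6 + 24\right)^{2} = 30^{2} = 900$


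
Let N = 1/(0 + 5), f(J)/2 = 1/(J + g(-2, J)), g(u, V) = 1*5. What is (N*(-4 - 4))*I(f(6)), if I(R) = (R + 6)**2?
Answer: -36992/605 ≈ -61.144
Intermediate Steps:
g(u, V) = 5
f(J) = 2/(5 + J) (f(J) = 2/(J + 5) = 2/(5 + J))
I(R) = (6 + R)**2
N = 1/5 ≈ 0.20000
(N*(-4 - 4))*I(f(6)) = ((-4 - 4)/5)*(6 + 2/(5 + 6))**2 = ((1/5)*(-8))*(6 + 2/11)**2 = -8*(6 + 2*(1/11))**2/5 = -8*(6 + 2/11)**2/5 = -8*(68/11)**2/5 = -8/5*4624/121 = -36992/605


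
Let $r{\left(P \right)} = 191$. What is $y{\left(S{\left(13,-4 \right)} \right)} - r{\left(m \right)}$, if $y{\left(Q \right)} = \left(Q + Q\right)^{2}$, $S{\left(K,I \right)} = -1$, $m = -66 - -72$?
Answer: $-187$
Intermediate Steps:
$m = 6$ ($m = -66 + 72 = 6$)
$y{\left(Q \right)} = 4 Q^{2}$ ($y{\left(Q \right)} = \left(2 Q\right)^{2} = 4 Q^{2}$)
$y{\left(S{\left(13,-4 \right)} \right)} - r{\left(m \right)} = 4 \left(-1\right)^{2} - 191 = 4 \cdot 1 - 191 = 4 - 191 = -187$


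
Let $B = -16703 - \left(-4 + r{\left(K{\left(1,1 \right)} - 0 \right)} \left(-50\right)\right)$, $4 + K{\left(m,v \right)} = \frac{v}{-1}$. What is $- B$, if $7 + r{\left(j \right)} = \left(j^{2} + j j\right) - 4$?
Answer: $14749$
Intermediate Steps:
$K{\left(m,v \right)} = -4 - v$ ($K{\left(m,v \right)} = -4 + \frac{v}{-1} = -4 + v \left(-1\right) = -4 - v$)
$r{\left(j \right)} = -11 + 2 j^{2}$ ($r{\left(j \right)} = -7 - \left(4 - j^{2} - j j\right) = -7 + \left(\left(j^{2} + j^{2}\right) - 4\right) = -7 + \left(2 j^{2} - 4\right) = -7 + \left(-4 + 2 j^{2}\right) = -11 + 2 j^{2}$)
$B = -14749$ ($B = -16703 - \left(-4 + \left(-11 + 2 \left(\left(-4 - 1\right) - 0\right)^{2}\right) \left(-50\right)\right) = -16703 - \left(-4 + \left(-11 + 2 \left(\left(-4 - 1\right) + 0\right)^{2}\right) \left(-50\right)\right) = -16703 - \left(-4 + \left(-11 + 2 \left(-5 + 0\right)^{2}\right) \left(-50\right)\right) = -16703 - \left(-4 + \left(-11 + 2 \left(-5\right)^{2}\right) \left(-50\right)\right) = -16703 - \left(-4 + \left(-11 + 2 \cdot 25\right) \left(-50\right)\right) = -16703 - \left(-4 + \left(-11 + 50\right) \left(-50\right)\right) = -16703 - \left(-4 + 39 \left(-50\right)\right) = -16703 - \left(-4 - 1950\right) = -16703 - -1954 = -16703 + 1954 = -14749$)
$- B = \left(-1\right) \left(-14749\right) = 14749$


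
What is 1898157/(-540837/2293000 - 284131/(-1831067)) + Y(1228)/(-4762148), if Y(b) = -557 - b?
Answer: -37952755248966100661774985/1613398599043409692 ≈ -2.3523e+7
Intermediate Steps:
1898157/(-540837/2293000 - 284131/(-1831067)) + Y(1228)/(-4762148) = 1898157/(-540837/2293000 - 284131/(-1831067)) + (-557 - 1*1228)/(-4762148) = 1898157/(-540837*1/2293000 - 284131*(-1/1831067)) + (-557 - 1228)*(-1/4762148) = 1898157/(-540837/2293000 + 284131/1831067) - 1785*(-1/4762148) = 1898157/(-338796400079/4198636631000) + 1785/4762148 = 1898157*(-4198636631000/338796400079) + 1785/4762148 = -7969671511589067000/338796400079 + 1785/4762148 = -37952755248966100661774985/1613398599043409692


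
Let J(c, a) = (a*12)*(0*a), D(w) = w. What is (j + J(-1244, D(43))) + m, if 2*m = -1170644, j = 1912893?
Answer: 1327571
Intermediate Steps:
J(c, a) = 0 (J(c, a) = (12*a)*0 = 0)
m = -585322 (m = (½)*(-1170644) = -585322)
(j + J(-1244, D(43))) + m = (1912893 + 0) - 585322 = 1912893 - 585322 = 1327571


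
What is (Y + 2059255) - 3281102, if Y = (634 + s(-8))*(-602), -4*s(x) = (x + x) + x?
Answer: -1607127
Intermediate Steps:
s(x) = -3*x/4 (s(x) = -((x + x) + x)/4 = -(2*x + x)/4 = -3*x/4)
Y = -385280 (Y = (634 - 3/4*(-8))*(-602) = (634 + 6)*(-602) = 640*(-602) = -385280)
(Y + 2059255) - 3281102 = (-385280 + 2059255) - 3281102 = 1673975 - 3281102 = -1607127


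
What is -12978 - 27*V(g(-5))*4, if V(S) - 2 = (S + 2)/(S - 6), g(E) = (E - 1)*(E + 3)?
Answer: -13446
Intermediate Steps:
g(E) = (-1 + E)*(3 + E)
V(S) = 2 + (2 + S)/(-6 + S) (V(S) = 2 + (S + 2)/(S - 6) = 2 + (2 + S)/(-6 + S))
-12978 - 27*V(g(-5))*4 = -12978 - 27*((-10 + 3*(-3 + (-5)**2 + 2*(-5)))/(-6 + (-3 + (-5)**2 + 2*(-5))))*4 = -12978 - 27*((-10 + 3*(-3 + 25 - 10))/(-6 + (-3 + 25 - 10)))*4 = -12978 - 27*((-10 + 3*12)/(-6 + 12))*4 = -12978 - 27*((-10 + 36)/6)*4 = -12978 - 27*((1/6)*26)*4 = -12978 - 27*(13/3)*4 = -12978 - 117*4 = -12978 - 1*468 = -12978 - 468 = -13446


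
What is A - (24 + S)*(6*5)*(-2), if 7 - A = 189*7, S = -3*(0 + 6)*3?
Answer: -3116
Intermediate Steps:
S = -54 (S = -3*6*3 = -1*18*3 = -18*3 = -54)
A = -1316 (A = 7 - 189*7 = 7 - 1*1323 = 7 - 1323 = -1316)
A - (24 + S)*(6*5)*(-2) = -1316 - (24 - 54)*(6*5)*(-2) = -1316 - (-30)*30*(-2) = -1316 - (-30)*(-60) = -1316 - 1*1800 = -1316 - 1800 = -3116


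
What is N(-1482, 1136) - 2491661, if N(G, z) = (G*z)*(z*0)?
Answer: -2491661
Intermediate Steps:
N(G, z) = 0 (N(G, z) = (G*z)*0 = 0)
N(-1482, 1136) - 2491661 = 0 - 2491661 = -2491661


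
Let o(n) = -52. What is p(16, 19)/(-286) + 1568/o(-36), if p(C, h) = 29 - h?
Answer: -4317/143 ≈ -30.189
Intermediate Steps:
p(16, 19)/(-286) + 1568/o(-36) = (29 - 1*19)/(-286) + 1568/(-52) = (29 - 19)*(-1/286) + 1568*(-1/52) = 10*(-1/286) - 392/13 = -5/143 - 392/13 = -4317/143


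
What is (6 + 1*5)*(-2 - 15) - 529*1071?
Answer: -566746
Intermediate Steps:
(6 + 1*5)*(-2 - 15) - 529*1071 = (6 + 5)*(-17) - 566559 = 11*(-17) - 566559 = -187 - 566559 = -566746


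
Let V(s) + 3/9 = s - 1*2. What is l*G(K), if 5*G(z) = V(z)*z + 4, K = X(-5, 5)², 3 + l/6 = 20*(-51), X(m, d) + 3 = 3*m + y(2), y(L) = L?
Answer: -398618088/5 ≈ -7.9724e+7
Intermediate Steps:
V(s) = -7/3 + s (V(s) = -⅓ + (s - 1*2) = -⅓ + (s - 2) = -⅓ + (-2 + s) = -7/3 + s)
X(m, d) = -1 + 3*m (X(m, d) = -3 + (3*m + 2) = -3 + (2 + 3*m) = -1 + 3*m)
l = -6138 (l = -18 + 6*(20*(-51)) = -18 + 6*(-1020) = -18 - 6120 = -6138)
K = 256 (K = (-1 + 3*(-5))² = (-1 - 15)² = (-16)² = 256)
G(z) = ⅘ + z*(-7/3 + z)/5 (G(z) = ((-7/3 + z)*z + 4)/5 = (z*(-7/3 + z) + 4)/5 = (4 + z*(-7/3 + z))/5 = ⅘ + z*(-7/3 + z)/5)
l*G(K) = -6138*(⅘ + (1/15)*256*(-7 + 3*256)) = -6138*(⅘ + (1/15)*256*(-7 + 768)) = -6138*(⅘ + (1/15)*256*761) = -6138*(⅘ + 194816/15) = -6138*194828/15 = -398618088/5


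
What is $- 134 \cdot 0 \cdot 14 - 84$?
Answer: $-84$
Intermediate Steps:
$- 134 \cdot 0 \cdot 14 - 84 = \left(-134\right) 0 - 84 = 0 - 84 = -84$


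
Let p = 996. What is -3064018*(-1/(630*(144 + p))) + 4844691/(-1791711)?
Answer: 111687648811/71489268900 ≈ 1.5623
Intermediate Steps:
-3064018*(-1/(630*(144 + p))) + 4844691/(-1791711) = -3064018*(-1/(630*(144 + 996))) + 4844691/(-1791711) = -3064018/((-630*1140)) + 4844691*(-1/1791711) = -3064018/(-718200) - 538299/199079 = -3064018*(-1/718200) - 538299/199079 = 1532009/359100 - 538299/199079 = 111687648811/71489268900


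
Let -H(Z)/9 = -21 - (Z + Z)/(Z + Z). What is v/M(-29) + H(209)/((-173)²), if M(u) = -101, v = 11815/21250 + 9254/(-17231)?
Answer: 83703908739/13021591624750 ≈ 0.0064281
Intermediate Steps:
H(Z) = 198 (H(Z) = -9*(-21 - (Z + Z)/(Z + Z)) = -9*(-21 - 2*Z/(2*Z)) = -9*(-21 - 2*Z*1/(2*Z)) = -9*(-21 - 1*1) = -9*(-21 - 1) = -9*(-22) = 198)
v = 81609/4307750 (v = 11815*(1/21250) + 9254*(-1/17231) = 139/250 - 9254/17231 = 81609/4307750 ≈ 0.018945)
v/M(-29) + H(209)/((-173)²) = (81609/4307750)/(-101) + 198/((-173)²) = (81609/4307750)*(-1/101) + 198/29929 = -81609/435082750 + 198*(1/29929) = -81609/435082750 + 198/29929 = 83703908739/13021591624750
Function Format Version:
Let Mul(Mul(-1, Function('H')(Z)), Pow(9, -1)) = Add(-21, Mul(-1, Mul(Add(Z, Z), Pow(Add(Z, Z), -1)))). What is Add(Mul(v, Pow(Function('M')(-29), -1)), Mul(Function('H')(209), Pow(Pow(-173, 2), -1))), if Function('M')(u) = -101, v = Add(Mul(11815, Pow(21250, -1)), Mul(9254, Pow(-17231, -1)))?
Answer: Rational(83703908739, 13021591624750) ≈ 0.0064281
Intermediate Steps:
Function('H')(Z) = 198 (Function('H')(Z) = Mul(-9, Add(-21, Mul(-1, Mul(Add(Z, Z), Pow(Add(Z, Z), -1))))) = Mul(-9, Add(-21, Mul(-1, Mul(Mul(2, Z), Pow(Mul(2, Z), -1))))) = Mul(-9, Add(-21, Mul(-1, Mul(Mul(2, Z), Mul(Rational(1, 2), Pow(Z, -1)))))) = Mul(-9, Add(-21, Mul(-1, 1))) = Mul(-9, Add(-21, -1)) = Mul(-9, -22) = 198)
v = Rational(81609, 4307750) (v = Add(Mul(11815, Rational(1, 21250)), Mul(9254, Rational(-1, 17231))) = Add(Rational(139, 250), Rational(-9254, 17231)) = Rational(81609, 4307750) ≈ 0.018945)
Add(Mul(v, Pow(Function('M')(-29), -1)), Mul(Function('H')(209), Pow(Pow(-173, 2), -1))) = Add(Mul(Rational(81609, 4307750), Pow(-101, -1)), Mul(198, Pow(Pow(-173, 2), -1))) = Add(Mul(Rational(81609, 4307750), Rational(-1, 101)), Mul(198, Pow(29929, -1))) = Add(Rational(-81609, 435082750), Mul(198, Rational(1, 29929))) = Add(Rational(-81609, 435082750), Rational(198, 29929)) = Rational(83703908739, 13021591624750)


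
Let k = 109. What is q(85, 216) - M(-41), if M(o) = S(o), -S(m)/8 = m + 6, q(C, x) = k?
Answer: -171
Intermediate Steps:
q(C, x) = 109
S(m) = -48 - 8*m (S(m) = -8*(m + 6) = -8*(6 + m) = -48 - 8*m)
M(o) = -48 - 8*o
q(85, 216) - M(-41) = 109 - (-48 - 8*(-41)) = 109 - (-48 + 328) = 109 - 1*280 = 109 - 280 = -171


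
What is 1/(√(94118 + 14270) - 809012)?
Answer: -202253/163625076939 - 7*√553/327250153878 ≈ -1.2366e-6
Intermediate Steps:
1/(√(94118 + 14270) - 809012) = 1/(√108388 - 809012) = 1/(14*√553 - 809012) = 1/(-809012 + 14*√553)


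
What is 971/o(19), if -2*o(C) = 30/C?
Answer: -18449/15 ≈ -1229.9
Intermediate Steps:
o(C) = -15/C
971/o(19) = 971/((-15/19)) = 971/((-15*1/19)) = 971/(-15/19) = 971*(-19/15) = -18449/15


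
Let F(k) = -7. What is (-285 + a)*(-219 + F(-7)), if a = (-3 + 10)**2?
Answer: 53336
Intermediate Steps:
a = 49 (a = 7**2 = 49)
(-285 + a)*(-219 + F(-7)) = (-285 + 49)*(-219 - 7) = -236*(-226) = 53336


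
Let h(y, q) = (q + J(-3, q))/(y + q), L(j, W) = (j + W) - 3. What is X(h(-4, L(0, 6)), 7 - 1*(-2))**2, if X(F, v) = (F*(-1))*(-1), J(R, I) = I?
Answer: 36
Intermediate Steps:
L(j, W) = -3 + W + j (L(j, W) = (W + j) - 3 = -3 + W + j)
h(y, q) = 2*q/(q + y) (h(y, q) = (q + q)/(y + q) = (2*q)/(q + y) = 2*q/(q + y))
X(F, v) = F (X(F, v) = -F*(-1) = F)
X(h(-4, L(0, 6)), 7 - 1*(-2))**2 = (2*(-3 + 6 + 0)/((-3 + 6 + 0) - 4))**2 = (2*3/(3 - 4))**2 = (2*3/(-1))**2 = (2*3*(-1))**2 = (-6)**2 = 36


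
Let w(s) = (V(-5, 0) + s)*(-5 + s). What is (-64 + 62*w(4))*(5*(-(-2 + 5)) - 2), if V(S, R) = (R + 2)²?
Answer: 9520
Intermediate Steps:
V(S, R) = (2 + R)²
w(s) = (-5 + s)*(4 + s) (w(s) = ((2 + 0)² + s)*(-5 + s) = (2² + s)*(-5 + s) = (4 + s)*(-5 + s) = (-5 + s)*(4 + s))
(-64 + 62*w(4))*(5*(-(-2 + 5)) - 2) = (-64 + 62*(-20 + 4² - 1*4))*(5*(-(-2 + 5)) - 2) = (-64 + 62*(-20 + 16 - 4))*(5*(-1*3) - 2) = (-64 + 62*(-8))*(5*(-3) - 2) = (-64 - 496)*(-15 - 2) = -560*(-17) = 9520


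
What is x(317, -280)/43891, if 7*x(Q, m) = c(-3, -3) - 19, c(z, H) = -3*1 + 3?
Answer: -19/307237 ≈ -6.1841e-5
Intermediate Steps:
c(z, H) = 0 (c(z, H) = -3 + 3 = 0)
x(Q, m) = -19/7 (x(Q, m) = (0 - 19)/7 = (⅐)*(-19) = -19/7)
x(317, -280)/43891 = -19/7/43891 = -19/7*1/43891 = -19/307237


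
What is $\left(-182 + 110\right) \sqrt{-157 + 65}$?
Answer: $- 144 i \sqrt{23} \approx - 690.6 i$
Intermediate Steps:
$\left(-182 + 110\right) \sqrt{-157 + 65} = - 72 \sqrt{-92} = - 72 \cdot 2 i \sqrt{23} = - 144 i \sqrt{23}$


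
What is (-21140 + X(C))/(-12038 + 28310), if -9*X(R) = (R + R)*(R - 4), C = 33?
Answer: -32029/24408 ≈ -1.3122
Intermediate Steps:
X(R) = -2*R*(-4 + R)/9 (X(R) = -(R + R)*(R - 4)/9 = -2*R*(-4 + R)/9)
(-21140 + X(C))/(-12038 + 28310) = (-21140 + (2/9)*33*(4 - 1*33))/(-12038 + 28310) = (-21140 + (2/9)*33*(4 - 33))/16272 = (-21140 + (2/9)*33*(-29))*(1/16272) = (-21140 - 638/3)*(1/16272) = -64058/3*1/16272 = -32029/24408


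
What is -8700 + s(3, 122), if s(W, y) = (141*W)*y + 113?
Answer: 43019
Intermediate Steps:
s(W, y) = 113 + 141*W*y (s(W, y) = 141*W*y + 113 = 113 + 141*W*y)
-8700 + s(3, 122) = -8700 + (113 + 141*3*122) = -8700 + (113 + 51606) = -8700 + 51719 = 43019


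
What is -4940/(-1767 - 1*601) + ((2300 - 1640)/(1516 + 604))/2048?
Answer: 16757701/8032256 ≈ 2.0863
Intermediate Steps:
-4940/(-1767 - 1*601) + ((2300 - 1640)/(1516 + 604))/2048 = -4940/(-1767 - 601) + (660/2120)*(1/2048) = -4940/(-2368) + (660*(1/2120))*(1/2048) = -4940*(-1/2368) + (33/106)*(1/2048) = 1235/592 + 33/217088 = 16757701/8032256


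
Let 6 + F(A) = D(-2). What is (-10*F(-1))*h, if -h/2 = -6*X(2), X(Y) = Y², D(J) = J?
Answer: 3840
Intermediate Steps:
F(A) = -8 (F(A) = -6 - 2 = -8)
h = 48 (h = -(-12)*2² = -(-12)*4 = -2*(-24) = 48)
(-10*F(-1))*h = -10*(-8)*48 = 80*48 = 3840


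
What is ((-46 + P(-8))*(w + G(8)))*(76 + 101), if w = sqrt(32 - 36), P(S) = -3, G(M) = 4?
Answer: -34692 - 17346*I ≈ -34692.0 - 17346.0*I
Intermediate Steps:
w = 2*I (w = sqrt(-4) = 2*I ≈ 2.0*I)
((-46 + P(-8))*(w + G(8)))*(76 + 101) = ((-46 - 3)*(2*I + 4))*(76 + 101) = -49*(4 + 2*I)*177 = (-196 - 98*I)*177 = -34692 - 17346*I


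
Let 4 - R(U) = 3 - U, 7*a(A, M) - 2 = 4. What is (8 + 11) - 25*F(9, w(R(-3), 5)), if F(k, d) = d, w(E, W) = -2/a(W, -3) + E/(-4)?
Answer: 389/6 ≈ 64.833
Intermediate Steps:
a(A, M) = 6/7 (a(A, M) = 2/7 + (⅐)*4 = 2/7 + 4/7 = 6/7)
R(U) = 1 + U (R(U) = 4 - (3 - U) = 4 + (-3 + U) = 1 + U)
w(E, W) = -7/3 - E/4 (w(E, W) = -2/6/7 + E/(-4) = -2*7/6 + E*(-¼) = -7/3 - E/4)
(8 + 11) - 25*F(9, w(R(-3), 5)) = (8 + 11) - 25*(-7/3 - (1 - 3)/4) = 19 - 25*(-7/3 - ¼*(-2)) = 19 - 25*(-7/3 + ½) = 19 - 25*(-11/6) = 19 + 275/6 = 389/6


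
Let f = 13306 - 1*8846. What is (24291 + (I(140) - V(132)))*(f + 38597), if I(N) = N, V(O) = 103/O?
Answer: 138849739973/132 ≈ 1.0519e+9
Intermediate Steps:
f = 4460 (f = 13306 - 8846 = 4460)
(24291 + (I(140) - V(132)))*(f + 38597) = (24291 + (140 - 103/132))*(4460 + 38597) = (24291 + (140 - 103/132))*43057 = (24291 + 18377/132)*43057 = (3224789/132)*43057 = 138849739973/132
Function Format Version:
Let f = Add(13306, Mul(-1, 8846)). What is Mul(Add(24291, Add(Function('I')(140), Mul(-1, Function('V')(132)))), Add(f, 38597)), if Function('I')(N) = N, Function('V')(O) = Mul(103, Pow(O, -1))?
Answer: Rational(138849739973, 132) ≈ 1.0519e+9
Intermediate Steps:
f = 4460 (f = Add(13306, -8846) = 4460)
Mul(Add(24291, Add(Function('I')(140), Mul(-1, Function('V')(132)))), Add(f, 38597)) = Mul(Add(24291, Add(140, Mul(-1, Mul(103, Pow(132, -1))))), Add(4460, 38597)) = Mul(Add(24291, Add(140, Mul(-1, Mul(103, Rational(1, 132))))), 43057) = Mul(Add(24291, Add(140, Mul(-1, Rational(103, 132)))), 43057) = Mul(Add(24291, Add(140, Rational(-103, 132))), 43057) = Mul(Add(24291, Rational(18377, 132)), 43057) = Mul(Rational(3224789, 132), 43057) = Rational(138849739973, 132)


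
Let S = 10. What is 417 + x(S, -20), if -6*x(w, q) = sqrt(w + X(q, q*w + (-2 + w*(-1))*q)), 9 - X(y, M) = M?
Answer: 417 - I*sqrt(21)/6 ≈ 417.0 - 0.76376*I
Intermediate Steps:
X(y, M) = 9 - M
x(w, q) = -sqrt(9 + w - q*w - q*(-2 - w))/6 (x(w, q) = -sqrt(w + (9 - (q*w + (-2 + w*(-1))*q)))/6 = -sqrt(w + (9 - (q*w + (-2 - w)*q)))/6 = -sqrt(w + (9 - (q*w + q*(-2 - w))))/6 = -sqrt(w + (9 + (-q*w - q*(-2 - w))))/6 = -sqrt(w + (9 - q*w - q*(-2 - w)))/6 = -sqrt(9 + w - q*w - q*(-2 - w))/6)
417 + x(S, -20) = 417 - sqrt(9 + 10 + 2*(-20))/6 = 417 - sqrt(9 + 10 - 40)/6 = 417 - I*sqrt(21)/6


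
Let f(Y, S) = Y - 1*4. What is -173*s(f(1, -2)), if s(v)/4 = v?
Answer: 2076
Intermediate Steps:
f(Y, S) = -4 + Y (f(Y, S) = Y - 4 = -4 + Y)
s(v) = 4*v
-173*s(f(1, -2)) = -692*(-4 + 1) = -692*(-3) = -173*(-12) = 2076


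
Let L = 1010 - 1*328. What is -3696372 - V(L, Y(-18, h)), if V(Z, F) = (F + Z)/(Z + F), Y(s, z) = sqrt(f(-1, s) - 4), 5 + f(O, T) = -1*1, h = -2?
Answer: -3696373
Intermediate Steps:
L = 682 (L = 1010 - 328 = 682)
f(O, T) = -6 (f(O, T) = -5 - 1*1 = -5 - 1 = -6)
Y(s, z) = I*sqrt(10) (Y(s, z) = sqrt(-6 - 4) = sqrt(-10) = I*sqrt(10))
V(Z, F) = 1 (V(Z, F) = (F + Z)/(F + Z) = 1)
-3696372 - V(L, Y(-18, h)) = -3696372 - 1*1 = -3696372 - 1 = -3696373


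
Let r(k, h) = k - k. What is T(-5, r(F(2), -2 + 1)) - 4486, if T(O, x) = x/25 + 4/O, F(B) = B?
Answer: -22434/5 ≈ -4486.8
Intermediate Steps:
r(k, h) = 0
T(O, x) = 4/O + x/25 (T(O, x) = x*(1/25) + 4/O = x/25 + 4/O = 4/O + x/25)
T(-5, r(F(2), -2 + 1)) - 4486 = (4/(-5) + (1/25)*0) - 4486 = (4*(-⅕) + 0) - 4486 = (-⅘ + 0) - 4486 = -⅘ - 4486 = -22434/5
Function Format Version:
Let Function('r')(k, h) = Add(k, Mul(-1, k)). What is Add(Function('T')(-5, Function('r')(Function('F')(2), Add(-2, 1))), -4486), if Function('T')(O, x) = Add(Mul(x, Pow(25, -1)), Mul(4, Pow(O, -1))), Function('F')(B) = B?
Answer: Rational(-22434, 5) ≈ -4486.8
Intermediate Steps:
Function('r')(k, h) = 0
Function('T')(O, x) = Add(Mul(4, Pow(O, -1)), Mul(Rational(1, 25), x)) (Function('T')(O, x) = Add(Mul(x, Rational(1, 25)), Mul(4, Pow(O, -1))) = Add(Mul(Rational(1, 25), x), Mul(4, Pow(O, -1))) = Add(Mul(4, Pow(O, -1)), Mul(Rational(1, 25), x)))
Add(Function('T')(-5, Function('r')(Function('F')(2), Add(-2, 1))), -4486) = Add(Add(Mul(4, Pow(-5, -1)), Mul(Rational(1, 25), 0)), -4486) = Add(Add(Mul(4, Rational(-1, 5)), 0), -4486) = Add(Add(Rational(-4, 5), 0), -4486) = Add(Rational(-4, 5), -4486) = Rational(-22434, 5)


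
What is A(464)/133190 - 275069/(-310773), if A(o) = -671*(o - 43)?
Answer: -51154135433/41391855870 ≈ -1.2358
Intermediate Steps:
A(o) = 28853 - 671*o (A(o) = -671*(-43 + o) = 28853 - 671*o)
A(464)/133190 - 275069/(-310773) = (28853 - 671*464)/133190 - 275069/(-310773) = (28853 - 311344)*(1/133190) - 275069*(-1/310773) = -282491*1/133190 + 275069/310773 = -282491/133190 + 275069/310773 = -51154135433/41391855870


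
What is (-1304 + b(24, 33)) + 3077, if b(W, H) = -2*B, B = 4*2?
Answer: 1757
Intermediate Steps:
B = 8
b(W, H) = -16 (b(W, H) = -2*8 = -16)
(-1304 + b(24, 33)) + 3077 = (-1304 - 16) + 3077 = -1320 + 3077 = 1757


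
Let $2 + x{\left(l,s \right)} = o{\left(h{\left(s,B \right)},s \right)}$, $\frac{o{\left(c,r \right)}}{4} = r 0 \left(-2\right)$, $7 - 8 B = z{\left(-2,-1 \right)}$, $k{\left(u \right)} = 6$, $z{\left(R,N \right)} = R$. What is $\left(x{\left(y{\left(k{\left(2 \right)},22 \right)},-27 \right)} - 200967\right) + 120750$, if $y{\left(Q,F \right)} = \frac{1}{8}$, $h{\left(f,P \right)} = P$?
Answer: $-80219$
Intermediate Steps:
$B = \frac{9}{8}$ ($B = \frac{7}{8} - - \frac{1}{4} = \frac{7}{8} + \frac{1}{4} = \frac{9}{8} \approx 1.125$)
$o{\left(c,r \right)} = 0$ ($o{\left(c,r \right)} = 4 r 0 \left(-2\right) = 4 \cdot 0 \left(-2\right) = 4 \cdot 0 = 0$)
$y{\left(Q,F \right)} = \frac{1}{8}$
$x{\left(l,s \right)} = -2$ ($x{\left(l,s \right)} = -2 + 0 = -2$)
$\left(x{\left(y{\left(k{\left(2 \right)},22 \right)},-27 \right)} - 200967\right) + 120750 = \left(-2 - 200967\right) + 120750 = -200969 + 120750 = -80219$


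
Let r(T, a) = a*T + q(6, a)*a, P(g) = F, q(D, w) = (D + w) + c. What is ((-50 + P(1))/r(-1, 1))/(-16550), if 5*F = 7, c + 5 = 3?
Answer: 243/331000 ≈ 0.00073414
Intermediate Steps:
c = -2 (c = -5 + 3 = -2)
F = 7/5 (F = (⅕)*7 = 7/5 ≈ 1.4000)
q(D, w) = -2 + D + w (q(D, w) = (D + w) - 2 = -2 + D + w)
P(g) = 7/5
r(T, a) = T*a + a*(4 + a) (r(T, a) = a*T + (-2 + 6 + a)*a = T*a + (4 + a)*a = T*a + a*(4 + a))
((-50 + P(1))/r(-1, 1))/(-16550) = ((-50 + 7/5)/((1*(4 - 1 + 1))))/(-16550) = (-243/5/(1*4))*(-1/16550) = (-243/5/4)*(-1/16550) = ((¼)*(-243/5))*(-1/16550) = -243/20*(-1/16550) = 243/331000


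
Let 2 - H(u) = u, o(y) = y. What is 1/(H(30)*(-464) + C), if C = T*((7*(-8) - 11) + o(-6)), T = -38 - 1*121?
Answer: 1/24599 ≈ 4.0652e-5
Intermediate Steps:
T = -159 (T = -38 - 121 = -159)
H(u) = 2 - u
C = 11607 (C = -159*((7*(-8) - 11) - 6) = -159*((-56 - 11) - 6) = -159*(-67 - 6) = -159*(-73) = 11607)
1/(H(30)*(-464) + C) = 1/((2 - 1*30)*(-464) + 11607) = 1/((2 - 30)*(-464) + 11607) = 1/(-28*(-464) + 11607) = 1/(12992 + 11607) = 1/24599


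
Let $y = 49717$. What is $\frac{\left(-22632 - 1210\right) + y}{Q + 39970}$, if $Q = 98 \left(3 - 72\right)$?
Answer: $\frac{25875}{33208} \approx 0.77918$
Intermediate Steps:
$Q = -6762$ ($Q = 98 \left(-69\right) = -6762$)
$\frac{\left(-22632 - 1210\right) + y}{Q + 39970} = \frac{\left(-22632 - 1210\right) + 49717}{-6762 + 39970} = \frac{\left(-22632 - 1210\right) + 49717}{33208} = \left(-23842 + 49717\right) \frac{1}{33208} = 25875 \cdot \frac{1}{33208} = \frac{25875}{33208}$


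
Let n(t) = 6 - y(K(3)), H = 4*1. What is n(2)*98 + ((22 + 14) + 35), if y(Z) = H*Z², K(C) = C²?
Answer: -31093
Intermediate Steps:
H = 4
y(Z) = 4*Z²
n(t) = -318 (n(t) = 6 - 4*(3²)² = 6 - 4*9² = 6 - 4*81 = 6 - 1*324 = 6 - 324 = -318)
n(2)*98 + ((22 + 14) + 35) = -318*98 + ((22 + 14) + 35) = -31164 + (36 + 35) = -31164 + 71 = -31093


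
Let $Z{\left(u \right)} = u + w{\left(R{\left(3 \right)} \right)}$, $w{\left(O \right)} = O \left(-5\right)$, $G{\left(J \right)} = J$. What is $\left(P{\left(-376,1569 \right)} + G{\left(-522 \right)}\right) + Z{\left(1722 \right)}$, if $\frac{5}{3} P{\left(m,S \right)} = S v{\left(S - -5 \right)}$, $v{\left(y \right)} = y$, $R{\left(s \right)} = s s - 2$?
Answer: $\frac{7414643}{5} \approx 1.4829 \cdot 10^{6}$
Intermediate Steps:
$R{\left(s \right)} = -2 + s^{2}$ ($R{\left(s \right)} = s^{2} - 2 = -2 + s^{2}$)
$w{\left(O \right)} = - 5 O$
$P{\left(m,S \right)} = \frac{3 S \left(5 + S\right)}{5}$ ($P{\left(m,S \right)} = \frac{3 S \left(S - -5\right)}{5} = \frac{3 S \left(S + 5\right)}{5} = \frac{3 S \left(5 + S\right)}{5}$)
$Z{\left(u \right)} = -35 + u$ ($Z{\left(u \right)} = u - 5 \left(-2 + 3^{2}\right) = u - 5 \left(-2 + 9\right) = u - 35 = -35 + u$)
$\left(P{\left(-376,1569 \right)} + G{\left(-522 \right)}\right) + Z{\left(1722 \right)} = \left(\frac{3}{5} \cdot 1569 \left(5 + 1569\right) - 522\right) + \left(-35 + 1722\right) = \left(\frac{3}{5} \cdot 1569 \cdot 1574 - 522\right) + 1687 = \left(\frac{7408818}{5} - 522\right) + 1687 = \frac{7406208}{5} + 1687 = \frac{7414643}{5}$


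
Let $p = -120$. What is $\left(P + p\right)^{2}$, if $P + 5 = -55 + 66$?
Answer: $12996$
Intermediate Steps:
$P = 6$ ($P = -5 + \left(-55 + 66\right) = -5 + 11 = 6$)
$\left(P + p\right)^{2} = \left(6 - 120\right)^{2} = \left(-114\right)^{2} = 12996$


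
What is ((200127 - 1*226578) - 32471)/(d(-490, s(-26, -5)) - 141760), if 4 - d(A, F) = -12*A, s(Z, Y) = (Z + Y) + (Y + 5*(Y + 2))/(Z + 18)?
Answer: 29461/73818 ≈ 0.39910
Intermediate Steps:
s(Z, Y) = Y + Z + (10 + 6*Y)/(18 + Z) (s(Z, Y) = (Y + Z) + (Y + 5*(2 + Y))/(18 + Z) = (Y + Z) + (Y + (10 + 5*Y))/(18 + Z) = (Y + Z) + (10 + 6*Y)/(18 + Z) = Y + Z + (10 + 6*Y)/(18 + Z))
d(A, F) = 4 + 12*A (d(A, F) = 4 - (-12)*A = 4 + 12*A)
((200127 - 1*226578) - 32471)/(d(-490, s(-26, -5)) - 141760) = ((200127 - 1*226578) - 32471)/((4 + 12*(-490)) - 141760) = ((200127 - 226578) - 32471)/((4 - 5880) - 141760) = (-26451 - 32471)/(-5876 - 141760) = -58922/(-147636) = -58922*(-1/147636) = 29461/73818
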